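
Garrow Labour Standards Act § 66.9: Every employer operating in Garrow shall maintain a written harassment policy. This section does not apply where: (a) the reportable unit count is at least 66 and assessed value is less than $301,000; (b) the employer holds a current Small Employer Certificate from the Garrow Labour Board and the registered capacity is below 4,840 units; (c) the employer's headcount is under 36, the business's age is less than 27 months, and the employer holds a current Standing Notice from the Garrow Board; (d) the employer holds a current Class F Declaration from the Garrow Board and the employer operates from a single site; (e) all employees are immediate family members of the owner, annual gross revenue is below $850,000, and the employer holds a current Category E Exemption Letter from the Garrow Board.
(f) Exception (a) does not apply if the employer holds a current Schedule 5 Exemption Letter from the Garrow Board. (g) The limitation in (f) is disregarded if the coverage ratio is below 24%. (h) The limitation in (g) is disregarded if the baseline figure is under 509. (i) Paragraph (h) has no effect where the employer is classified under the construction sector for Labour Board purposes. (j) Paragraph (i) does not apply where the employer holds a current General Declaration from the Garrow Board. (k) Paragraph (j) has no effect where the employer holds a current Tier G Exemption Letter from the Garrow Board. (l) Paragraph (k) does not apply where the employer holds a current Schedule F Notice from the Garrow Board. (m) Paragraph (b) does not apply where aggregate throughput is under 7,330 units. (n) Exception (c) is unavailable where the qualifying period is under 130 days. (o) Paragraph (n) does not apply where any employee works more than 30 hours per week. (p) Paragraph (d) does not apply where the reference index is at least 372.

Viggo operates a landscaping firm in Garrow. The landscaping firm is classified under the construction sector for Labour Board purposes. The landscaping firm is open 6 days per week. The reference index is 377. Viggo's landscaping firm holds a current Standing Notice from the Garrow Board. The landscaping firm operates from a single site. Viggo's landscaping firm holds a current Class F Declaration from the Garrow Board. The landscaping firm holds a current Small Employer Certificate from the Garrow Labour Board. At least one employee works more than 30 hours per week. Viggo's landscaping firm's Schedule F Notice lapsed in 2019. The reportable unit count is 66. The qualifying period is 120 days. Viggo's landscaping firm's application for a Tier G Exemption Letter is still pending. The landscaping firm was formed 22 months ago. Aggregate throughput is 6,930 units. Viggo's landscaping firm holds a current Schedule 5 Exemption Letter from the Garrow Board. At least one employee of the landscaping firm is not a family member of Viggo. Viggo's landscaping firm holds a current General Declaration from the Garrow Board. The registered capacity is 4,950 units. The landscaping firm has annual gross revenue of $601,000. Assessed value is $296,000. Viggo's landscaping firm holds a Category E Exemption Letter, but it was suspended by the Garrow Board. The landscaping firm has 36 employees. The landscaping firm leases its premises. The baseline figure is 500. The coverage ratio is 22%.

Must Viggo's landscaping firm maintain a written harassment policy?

Exception (a): the reportable unit count is 66, meeting the 66 threshold; assessed value is $296,000, less than the $301,000 limit — every condition holds. Turning to paragraphs (f)–(l): (f) is triggered — a current Schedule 5 Exemption Letter is held. (g) would limit (f) — the coverage ratio is 22%, below the 24% limit — but (h) sets (g) aside: (h) is triggered — the baseline figure is 500, under the 509 limit. (i) applies (the landscaping firm is classified under the construction sector), but yields to (j): (j) operates against (i): a current General Declaration is held. (k), which would lift (j), is inapplicable — there is no Tier G Exemption Letter in force. (a) is therefore removed.
Exception (b) does not apply: the registered capacity is 4,950 units, not below 4,840 units.
Exception (c) does not apply: the employer's headcount is 36, not under 36.
Exception (d) is satisfied on its face — a current Class F Declaration is held; the employer operates from a single site. However, paragraph (p) must be considered: (p) operates against (d): the reference index is 377, meeting the 372 threshold. So (d) is unavailable.
Exception (e) fails — at least one employee is not a family member.
Every exception is unavailable, so the rule governs.

Yes — Viggo's landscaping firm must maintain a written harassment policy.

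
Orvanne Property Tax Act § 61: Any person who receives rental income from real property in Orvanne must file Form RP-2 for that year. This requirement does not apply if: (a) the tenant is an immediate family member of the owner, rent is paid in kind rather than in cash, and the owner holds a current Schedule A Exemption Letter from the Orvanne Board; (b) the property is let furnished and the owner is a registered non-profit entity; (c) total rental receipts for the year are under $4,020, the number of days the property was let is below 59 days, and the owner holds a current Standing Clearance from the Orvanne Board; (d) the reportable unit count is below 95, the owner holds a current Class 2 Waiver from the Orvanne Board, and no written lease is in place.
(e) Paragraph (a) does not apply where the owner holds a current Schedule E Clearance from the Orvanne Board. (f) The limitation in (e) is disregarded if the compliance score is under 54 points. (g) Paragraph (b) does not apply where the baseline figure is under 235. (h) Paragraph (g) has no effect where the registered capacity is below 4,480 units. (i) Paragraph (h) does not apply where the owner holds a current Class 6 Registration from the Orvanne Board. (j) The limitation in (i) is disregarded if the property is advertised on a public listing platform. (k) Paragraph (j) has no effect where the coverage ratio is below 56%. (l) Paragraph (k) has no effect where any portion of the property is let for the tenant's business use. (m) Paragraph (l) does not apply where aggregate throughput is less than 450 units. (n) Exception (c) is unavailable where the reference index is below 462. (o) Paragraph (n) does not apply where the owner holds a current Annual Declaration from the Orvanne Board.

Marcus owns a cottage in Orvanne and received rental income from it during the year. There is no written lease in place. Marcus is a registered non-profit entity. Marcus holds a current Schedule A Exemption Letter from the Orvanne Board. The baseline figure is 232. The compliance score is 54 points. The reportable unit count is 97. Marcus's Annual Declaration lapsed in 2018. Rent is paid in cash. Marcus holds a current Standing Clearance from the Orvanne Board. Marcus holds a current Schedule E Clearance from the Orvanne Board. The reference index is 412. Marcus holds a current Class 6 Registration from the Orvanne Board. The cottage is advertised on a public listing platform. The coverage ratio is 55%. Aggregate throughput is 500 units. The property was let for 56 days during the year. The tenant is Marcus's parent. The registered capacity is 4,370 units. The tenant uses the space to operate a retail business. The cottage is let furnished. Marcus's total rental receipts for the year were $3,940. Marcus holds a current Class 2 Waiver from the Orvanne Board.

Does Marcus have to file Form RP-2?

Exception (a) requires that rent is paid in kind rather than in cash; but rent is paid in cash, so (a) is unavailable.
Exception (b): the property is let furnished; Marcus is a registered non-profit — every condition holds. As to paragraphs (g)–(m): (g) would limit (b) — the baseline figure is 232, under the 235 limit — but (h) sets (g) aside: (h) operates against (g): the registered capacity is 4,370 units, below the 4,480 units limit. (i) is engaged (a current Class 6 Registration is held), but yields to (j): (j) operates — the property is publicly advertised. (k) is engaged (the coverage ratio is 55%, below the 56% limit), but is displaced by (l): (l) applies — the space is let for business use. (m) is inapplicable (aggregate throughput is 500 units, not less than 450 units), so (l) stands. So (b) applies.
Exception (c)'s conditions are all satisfied: total rental receipts for the year are $3,940, under the $4,020 limit; the number of days the property was let is 56 days, below the 59 days limit; a current Standing Clearance is held. However, paragraphs (n)–(o) must be considered: (n) operates — the reference index is 412, below the 462 limit. (o) does not operate here (there is no Annual Declaration in force), so (n) stands. Exception (c) does not apply.
Exception (d) fails — the reportable unit count is 97, not below 95.

No — exception (b) applies; Marcus is not required to file Form RP-2.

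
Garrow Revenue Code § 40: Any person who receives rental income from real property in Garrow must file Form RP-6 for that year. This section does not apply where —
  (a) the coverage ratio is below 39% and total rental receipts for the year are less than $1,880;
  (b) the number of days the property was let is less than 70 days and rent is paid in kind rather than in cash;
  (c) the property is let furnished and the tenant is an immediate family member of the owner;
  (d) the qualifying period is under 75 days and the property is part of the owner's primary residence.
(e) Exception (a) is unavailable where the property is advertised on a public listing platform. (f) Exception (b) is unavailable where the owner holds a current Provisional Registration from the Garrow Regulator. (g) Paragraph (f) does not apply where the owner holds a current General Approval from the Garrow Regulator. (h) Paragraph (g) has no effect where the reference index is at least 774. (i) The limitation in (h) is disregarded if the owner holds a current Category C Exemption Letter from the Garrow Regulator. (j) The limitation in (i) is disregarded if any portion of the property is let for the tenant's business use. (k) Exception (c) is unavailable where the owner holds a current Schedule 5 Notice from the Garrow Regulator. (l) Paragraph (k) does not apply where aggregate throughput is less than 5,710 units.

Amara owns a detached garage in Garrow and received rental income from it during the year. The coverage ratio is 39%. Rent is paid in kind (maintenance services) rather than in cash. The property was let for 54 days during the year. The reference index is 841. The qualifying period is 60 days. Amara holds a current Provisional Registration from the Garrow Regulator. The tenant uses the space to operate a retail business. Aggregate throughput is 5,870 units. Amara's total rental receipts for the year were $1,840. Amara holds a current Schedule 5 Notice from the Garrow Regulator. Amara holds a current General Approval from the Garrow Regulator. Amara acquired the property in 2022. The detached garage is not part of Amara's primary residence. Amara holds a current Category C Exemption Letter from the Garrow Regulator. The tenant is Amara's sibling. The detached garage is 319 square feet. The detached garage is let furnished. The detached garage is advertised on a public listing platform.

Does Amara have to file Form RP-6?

Exception (a) does not apply: the coverage ratio is 39%, not below 39%.
Exception (b) is satisfied on its face — the number of days the property was let is 54 days, less than the 70 days limit; rent is paid in kind. Turning to paragraphs (f)–(j): (f) applies — a current Provisional Registration is held. (g) would limit (f) — a current General Approval is held — but (h) sets (g) aside: (h) operates against (g): the reference index is 841, meeting the 774 threshold. (i) is triggered (a current Category C Exemption Letter is held), but is set aside by (j): (j) is triggered — the space is let for business use. Exception (b) does not apply.
Exception (c) is satisfied on its face — the property is let furnished; the tenant is an immediate family member. Turning to paragraphs (k)–(l): (k) is triggered — a current Schedule 5 Notice is held. (l), which would lift (k), does not operate here — aggregate throughput is 5,870 units, not less than 5,710 units. So (c) is unavailable.
Exception (d) fails — the detached garage is not part of the primary residence.
No exception is made out. Amara falls within the general rule.

Yes — Amara must file Form RP-6.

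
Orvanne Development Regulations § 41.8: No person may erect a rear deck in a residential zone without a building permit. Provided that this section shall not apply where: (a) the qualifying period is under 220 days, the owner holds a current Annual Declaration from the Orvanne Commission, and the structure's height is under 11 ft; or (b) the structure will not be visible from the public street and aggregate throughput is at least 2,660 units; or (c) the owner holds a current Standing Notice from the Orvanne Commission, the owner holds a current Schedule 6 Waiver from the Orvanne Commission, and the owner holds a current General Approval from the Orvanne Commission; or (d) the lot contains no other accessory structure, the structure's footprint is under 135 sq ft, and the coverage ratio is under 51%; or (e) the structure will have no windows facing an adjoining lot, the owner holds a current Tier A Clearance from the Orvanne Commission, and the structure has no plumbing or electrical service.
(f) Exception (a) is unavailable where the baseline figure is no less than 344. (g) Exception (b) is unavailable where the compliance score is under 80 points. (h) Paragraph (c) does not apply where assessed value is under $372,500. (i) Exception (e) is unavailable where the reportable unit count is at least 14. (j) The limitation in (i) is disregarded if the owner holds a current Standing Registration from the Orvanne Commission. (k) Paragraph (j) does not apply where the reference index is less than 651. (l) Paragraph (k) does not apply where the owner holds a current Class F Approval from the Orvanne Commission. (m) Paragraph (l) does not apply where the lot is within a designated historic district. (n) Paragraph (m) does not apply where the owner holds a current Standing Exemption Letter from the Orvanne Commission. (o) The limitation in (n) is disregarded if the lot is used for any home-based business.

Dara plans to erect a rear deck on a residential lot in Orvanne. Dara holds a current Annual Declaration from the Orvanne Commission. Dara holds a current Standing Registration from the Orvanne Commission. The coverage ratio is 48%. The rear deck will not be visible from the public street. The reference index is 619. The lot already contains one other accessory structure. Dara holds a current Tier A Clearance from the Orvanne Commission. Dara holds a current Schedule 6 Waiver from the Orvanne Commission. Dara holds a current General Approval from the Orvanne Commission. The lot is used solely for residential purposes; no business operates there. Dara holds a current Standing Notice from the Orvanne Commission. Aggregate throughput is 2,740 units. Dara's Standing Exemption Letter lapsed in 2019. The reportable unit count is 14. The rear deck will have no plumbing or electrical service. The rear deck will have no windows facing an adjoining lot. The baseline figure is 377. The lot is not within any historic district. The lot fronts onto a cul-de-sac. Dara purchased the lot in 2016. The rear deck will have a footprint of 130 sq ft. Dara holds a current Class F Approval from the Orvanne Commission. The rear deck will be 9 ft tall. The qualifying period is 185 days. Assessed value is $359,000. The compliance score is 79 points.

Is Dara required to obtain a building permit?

No — exception (e) applies; Dara does not need a building permit.

Exception (a): the qualifying period is 185 days, under the 220 days limit; a current Annual Declaration is held; the structure's height is 9 ft, under the 11 ft limit — every condition holds. But: (f) operates — the baseline figure is 377, meeting the 344 threshold. (a) is therefore removed.
All of (b)'s requirements are met (the structure will not be visible from the street; aggregate throughput is 2,740 units, meeting the 2,660 units threshold). However, paragraph (g) must be considered: (g) is triggered — the compliance score is 79 points, under the 80 points limit. So (b) is unavailable.
Exception (c)'s conditions are all satisfied: a current Standing Notice is held; a current Schedule 6 Waiver is held; a current General Approval is held. Turning to paragraph (h): (h) is triggered — assessed value is $359,000, under the $372,500 limit. Exception (c) does not apply.
Exception (d) does not apply: the lot already has another accessory structure.
Exception (e): no windows face an adjoining lot; a current Tier A Clearance is held; there is no plumbing or electrical service — every condition holds. Applying paragraphs (i)–(o): (i) applies (the reportable unit count is 14, meeting the 14 threshold), but yields to (j): (j) applies — a current Standing Registration is held. (k) would limit (j) — the reference index is 619, less than the 651 limit — but (l) sets (k) aside: (l) operates against (k): a current Class F Approval is held. (m), which would lift (l), is inapplicable — the lot is not in a historic district. (e) remains available.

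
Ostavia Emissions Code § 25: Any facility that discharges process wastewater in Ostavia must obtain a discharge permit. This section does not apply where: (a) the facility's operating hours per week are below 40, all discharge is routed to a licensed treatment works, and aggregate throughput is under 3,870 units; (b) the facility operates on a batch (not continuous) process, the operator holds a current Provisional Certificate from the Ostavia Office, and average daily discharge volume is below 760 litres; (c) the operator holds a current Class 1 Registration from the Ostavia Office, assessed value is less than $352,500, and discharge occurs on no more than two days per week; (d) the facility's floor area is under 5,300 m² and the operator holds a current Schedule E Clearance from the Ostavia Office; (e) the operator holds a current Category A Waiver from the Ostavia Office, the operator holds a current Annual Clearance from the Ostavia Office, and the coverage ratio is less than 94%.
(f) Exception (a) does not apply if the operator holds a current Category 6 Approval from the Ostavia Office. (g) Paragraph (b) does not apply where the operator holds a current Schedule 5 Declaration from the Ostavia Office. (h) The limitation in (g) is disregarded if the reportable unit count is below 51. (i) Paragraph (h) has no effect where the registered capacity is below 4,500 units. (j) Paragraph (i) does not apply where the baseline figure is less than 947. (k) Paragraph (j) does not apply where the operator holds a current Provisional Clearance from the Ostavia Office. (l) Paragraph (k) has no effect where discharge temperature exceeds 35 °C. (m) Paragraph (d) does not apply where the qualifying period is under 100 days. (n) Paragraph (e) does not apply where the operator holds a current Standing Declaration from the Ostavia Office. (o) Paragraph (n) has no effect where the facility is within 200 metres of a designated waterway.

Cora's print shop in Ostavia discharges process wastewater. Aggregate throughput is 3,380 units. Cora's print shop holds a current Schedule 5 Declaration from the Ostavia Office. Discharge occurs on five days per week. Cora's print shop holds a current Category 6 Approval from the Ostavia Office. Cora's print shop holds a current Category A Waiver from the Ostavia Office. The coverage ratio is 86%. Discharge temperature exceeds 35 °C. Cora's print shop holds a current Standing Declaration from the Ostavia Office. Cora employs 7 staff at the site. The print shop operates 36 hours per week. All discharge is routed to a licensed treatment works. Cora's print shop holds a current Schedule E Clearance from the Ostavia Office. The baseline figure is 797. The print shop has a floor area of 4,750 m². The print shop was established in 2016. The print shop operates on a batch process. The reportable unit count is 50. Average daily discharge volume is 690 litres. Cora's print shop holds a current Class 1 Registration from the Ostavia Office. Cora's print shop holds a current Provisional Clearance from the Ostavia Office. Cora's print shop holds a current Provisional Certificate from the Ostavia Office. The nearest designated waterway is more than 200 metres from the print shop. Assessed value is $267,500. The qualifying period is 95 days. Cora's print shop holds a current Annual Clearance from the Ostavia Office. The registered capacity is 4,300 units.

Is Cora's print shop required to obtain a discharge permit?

No — exception (b) applies; Cora's print shop is not required to obtain a discharge permit.

Exception (a): the facility's operating hours per week are 36, below the 40 limit; discharge is routed to a licensed treatment works; aggregate throughput is 3,380 units, under the 3,870 units limit — every condition holds. However, paragraph (f) must be considered: (f) operates against (a): a current Category 6 Approval is held. (a) is therefore removed.
All of (b)'s requirements are met (the facility operates on a batch process; a current Provisional Certificate is held; average daily discharge volume is 690 litres, below the 760 litres limit). As to paragraphs (g)–(l): (g) is triggered (a current Schedule 5 Declaration is held), but is overridden by (h): (h) operates — the reportable unit count is 50, below the 51 limit. (i) is triggered (the registered capacity is 4,300 units, below the 4,500 units limit), but is displaced by (j): (j) operates against (i): the baseline figure is 797, less than the 947 limit. (k) is engaged (a current Provisional Clearance is held), but is overridden by (l): (l) applies — discharge temperature exceeds 35 °C. So (b) applies.
Exception (c) does not apply: discharge occurs on five days per week.
Exception (d)'s conditions are all satisfied: the facility's floor area is 4,750 m², under the 5,300 m² limit; a current Schedule E Clearance is held. But applying paragraph (m): (m) applies — the qualifying period is 95 days, under the 100 days limit. (d) is therefore removed.
Exception (e)'s conditions are all satisfied: a current Category A Waiver is held; a current Annual Clearance is held; the coverage ratio is 86%, less than the 94% limit. Turning to paragraphs (n)–(o): (n) is triggered — a current Standing Declaration is held. (o), which would lift (n), is not triggered — the print shop is more than 200 m from any designated waterway. Exception (e) does not apply.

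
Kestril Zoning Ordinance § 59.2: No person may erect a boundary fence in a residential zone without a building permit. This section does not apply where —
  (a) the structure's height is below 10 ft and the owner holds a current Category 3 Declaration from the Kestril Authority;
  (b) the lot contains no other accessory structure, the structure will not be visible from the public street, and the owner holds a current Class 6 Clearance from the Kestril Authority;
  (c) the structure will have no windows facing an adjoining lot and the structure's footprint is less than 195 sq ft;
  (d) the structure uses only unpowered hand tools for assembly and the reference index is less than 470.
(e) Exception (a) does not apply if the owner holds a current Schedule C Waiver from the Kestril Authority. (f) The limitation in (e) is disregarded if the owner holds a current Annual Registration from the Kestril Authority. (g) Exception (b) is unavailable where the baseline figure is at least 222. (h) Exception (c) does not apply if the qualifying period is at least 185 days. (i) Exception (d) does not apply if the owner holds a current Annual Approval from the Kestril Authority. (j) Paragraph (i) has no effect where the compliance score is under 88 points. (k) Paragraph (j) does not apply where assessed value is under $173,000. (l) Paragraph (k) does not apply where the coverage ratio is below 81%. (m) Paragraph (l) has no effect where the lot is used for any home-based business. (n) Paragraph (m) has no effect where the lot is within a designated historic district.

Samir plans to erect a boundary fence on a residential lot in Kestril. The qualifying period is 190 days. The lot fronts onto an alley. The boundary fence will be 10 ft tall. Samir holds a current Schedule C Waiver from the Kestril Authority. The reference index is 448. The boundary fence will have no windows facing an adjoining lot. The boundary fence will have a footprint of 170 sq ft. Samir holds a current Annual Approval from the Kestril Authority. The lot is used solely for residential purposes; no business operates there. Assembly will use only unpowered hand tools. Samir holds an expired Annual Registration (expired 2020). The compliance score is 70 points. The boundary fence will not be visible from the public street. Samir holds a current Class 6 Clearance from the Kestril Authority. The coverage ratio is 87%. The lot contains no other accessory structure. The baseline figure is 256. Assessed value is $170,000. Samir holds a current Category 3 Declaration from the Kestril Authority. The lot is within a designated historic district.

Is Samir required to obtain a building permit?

Exception (a) does not apply: the structure's height is 10 ft, not below 10 ft.
Exception (b): the lot has no other accessory structure; the structure will not be visible from the street; a current Class 6 Clearance is held — every condition holds. But: (g) is engaged — the baseline figure is 256, meeting the 222 threshold. (b) is therefore removed.
All of (c)'s requirements are met (no windows face an adjoining lot; the structure's footprint is 170 sq ft, less than the 195 sq ft limit). But applying paragraph (h): (h) operates — the qualifying period is 190 days, meeting the 185 days threshold. Exception (c) does not apply.
Exception (d) is satisfied on its face — assembly uses only hand tools; the reference index is 448, less than the 470 limit. But: (i) operates against (d): a current Annual Approval is held. (j) is engaged (the compliance score is 70 points, under the 88 points limit), but is set aside by (k): (k) operates — assessed value is $170,000, under the $173,000 limit. (l), which would lift (k), is not triggered — the coverage ratio is 87%, not below 81%. (d) is therefore removed.
No exception displaces § 59.2.

Yes — Samir must obtain a building permit.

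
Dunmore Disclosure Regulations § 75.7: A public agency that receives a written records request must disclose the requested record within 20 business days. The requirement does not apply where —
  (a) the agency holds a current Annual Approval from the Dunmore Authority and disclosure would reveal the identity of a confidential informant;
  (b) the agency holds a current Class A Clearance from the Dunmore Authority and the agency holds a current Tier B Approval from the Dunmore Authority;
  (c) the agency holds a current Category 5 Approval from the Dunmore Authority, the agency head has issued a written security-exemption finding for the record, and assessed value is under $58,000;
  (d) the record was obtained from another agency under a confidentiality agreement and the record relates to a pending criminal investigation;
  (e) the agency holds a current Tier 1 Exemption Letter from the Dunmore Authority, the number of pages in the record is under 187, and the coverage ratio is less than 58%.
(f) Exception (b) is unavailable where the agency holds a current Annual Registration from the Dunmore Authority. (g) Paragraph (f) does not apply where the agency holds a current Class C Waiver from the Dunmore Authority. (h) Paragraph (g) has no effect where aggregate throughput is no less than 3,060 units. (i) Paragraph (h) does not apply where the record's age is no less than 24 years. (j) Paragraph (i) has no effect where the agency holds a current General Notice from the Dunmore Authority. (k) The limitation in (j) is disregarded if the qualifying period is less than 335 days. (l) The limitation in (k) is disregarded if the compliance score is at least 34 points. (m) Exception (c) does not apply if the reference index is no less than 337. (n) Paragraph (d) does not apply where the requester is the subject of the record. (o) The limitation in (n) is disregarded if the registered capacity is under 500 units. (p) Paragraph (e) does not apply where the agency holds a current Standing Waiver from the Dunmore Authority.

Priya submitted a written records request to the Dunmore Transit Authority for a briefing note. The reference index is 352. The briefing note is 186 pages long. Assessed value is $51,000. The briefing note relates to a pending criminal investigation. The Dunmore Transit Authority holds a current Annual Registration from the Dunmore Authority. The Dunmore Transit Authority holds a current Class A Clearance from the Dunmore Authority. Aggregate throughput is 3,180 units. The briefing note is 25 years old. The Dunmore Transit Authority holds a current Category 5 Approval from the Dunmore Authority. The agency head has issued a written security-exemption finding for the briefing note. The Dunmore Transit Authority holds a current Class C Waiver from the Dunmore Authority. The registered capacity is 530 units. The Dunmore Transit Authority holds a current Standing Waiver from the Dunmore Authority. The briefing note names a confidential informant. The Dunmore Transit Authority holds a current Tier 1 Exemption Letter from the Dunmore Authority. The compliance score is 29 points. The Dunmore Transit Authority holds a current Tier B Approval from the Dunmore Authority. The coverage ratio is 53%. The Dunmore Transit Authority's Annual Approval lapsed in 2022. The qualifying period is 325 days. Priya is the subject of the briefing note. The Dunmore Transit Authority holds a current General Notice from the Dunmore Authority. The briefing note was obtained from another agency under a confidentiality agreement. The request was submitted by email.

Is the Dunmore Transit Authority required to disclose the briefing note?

Exception (a) does not apply: no current Annual Approval is held.
Exception (b)'s conditions are all satisfied: a current Class A Clearance is held; a current Tier B Approval is held. Under paragraphs (f)–(l): (f) operates (a current Annual Registration is held), but is displaced by (g): (g) applies — a current Class C Waiver is held. (h) is engaged (aggregate throughput is 3,180 units, meeting the 3,060 units threshold), but is set aside by (i): (i) operates against (h): the record's age is 25 years, meeting the 24 years threshold. (j) would limit (i) — a current General Notice is held — but (k) sets (j) aside: (k) is triggered — the qualifying period is 325 days, less than the 335 days limit. (l), which would lift (k), is not triggered — the compliance score is 29 points, short of 34 points. So (b) applies.
Exception (c)'s conditions are all satisfied: a current Category 5 Approval is held; a written security-exemption finding has been issued; assessed value is $51,000, under the $58,000 limit. But: (m) operates against (c): the reference index is 352, meeting the 337 threshold. Exception (c) does not apply.
Exception (d) is satisfied on its face — the briefing note was obtained under a confidentiality agreement; the briefing note relates to a pending investigation. Turning to paragraphs (n)–(o): (n) operates — Priya is the subject of the briefing note. (o), which would lift (n), is not triggered — the registered capacity is 530 units, not under 500 units. (d) is therefore removed.
Exception (e): a current Tier 1 Exemption Letter is held; the number of pages in the record is 186, under the 187 limit; the coverage ratio is 53%, less than the 58% limit — every condition holds. However, paragraph (p) must be considered: (p) operates against (e): a current Standing Waiver is held. Exception (e) does not apply.

No — exception (b) applies; the Dunmore Transit Authority is not required to disclose the briefing note.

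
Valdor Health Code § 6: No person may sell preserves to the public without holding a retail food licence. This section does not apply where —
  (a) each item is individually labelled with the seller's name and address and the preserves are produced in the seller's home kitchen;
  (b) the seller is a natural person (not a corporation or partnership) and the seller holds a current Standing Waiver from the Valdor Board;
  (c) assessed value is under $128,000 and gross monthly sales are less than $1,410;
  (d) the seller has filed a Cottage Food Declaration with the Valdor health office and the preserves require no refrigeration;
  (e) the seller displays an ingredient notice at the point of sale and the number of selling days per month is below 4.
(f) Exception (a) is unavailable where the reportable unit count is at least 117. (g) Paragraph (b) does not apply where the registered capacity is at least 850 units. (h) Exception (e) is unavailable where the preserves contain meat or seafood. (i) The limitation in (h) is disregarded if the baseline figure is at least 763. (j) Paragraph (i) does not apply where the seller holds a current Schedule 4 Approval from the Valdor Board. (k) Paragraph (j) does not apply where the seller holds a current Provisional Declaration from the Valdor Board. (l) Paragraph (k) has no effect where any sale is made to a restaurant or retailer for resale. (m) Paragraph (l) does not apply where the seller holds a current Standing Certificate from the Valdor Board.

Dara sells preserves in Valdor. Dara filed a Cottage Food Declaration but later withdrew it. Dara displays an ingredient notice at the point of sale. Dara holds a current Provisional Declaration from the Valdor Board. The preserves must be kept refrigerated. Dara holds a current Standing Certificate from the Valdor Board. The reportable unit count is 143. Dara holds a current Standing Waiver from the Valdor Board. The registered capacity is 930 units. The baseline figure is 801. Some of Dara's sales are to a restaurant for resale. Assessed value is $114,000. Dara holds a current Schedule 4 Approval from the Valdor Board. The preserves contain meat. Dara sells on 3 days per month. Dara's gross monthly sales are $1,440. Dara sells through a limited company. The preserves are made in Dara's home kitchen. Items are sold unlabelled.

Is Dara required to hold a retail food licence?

Exception (a) does not apply: items are sold unlabelled.
Exception (b) requires that the seller is a natural person (not a corporation or partnership); but the seller operates through a limited company, so (b) is unavailable.
Exception (c) does not apply: gross monthly sales are $1,440, not less than $1,410.
Exception (d) requires that the seller has filed a Cottage Food Declaration with the Valdor health office; but the Cottage Food Declaration was withdrawn, so (d) is unavailable.
Exception (e) is satisfied on its face — an ingredient notice is displayed; the number of selling days per month is 3, below the 4 limit. As to paragraphs (h)–(m): (h) operates (the preserves contain meat), but is set aside by (i): (i) operates against (h): the baseline figure is 801, meeting the 763 threshold. (j) operates (a current Schedule 4 Approval is held), but is displaced by (k): (k) applies — a current Provisional Declaration is held. (l) would limit (k) — some sales are to a restaurant for resale — but (m) sets (l) aside: (m) operates against (l): a current Standing Certificate is held. (e) remains available.

No — exception (e) applies; Dara is not required to hold a retail food licence.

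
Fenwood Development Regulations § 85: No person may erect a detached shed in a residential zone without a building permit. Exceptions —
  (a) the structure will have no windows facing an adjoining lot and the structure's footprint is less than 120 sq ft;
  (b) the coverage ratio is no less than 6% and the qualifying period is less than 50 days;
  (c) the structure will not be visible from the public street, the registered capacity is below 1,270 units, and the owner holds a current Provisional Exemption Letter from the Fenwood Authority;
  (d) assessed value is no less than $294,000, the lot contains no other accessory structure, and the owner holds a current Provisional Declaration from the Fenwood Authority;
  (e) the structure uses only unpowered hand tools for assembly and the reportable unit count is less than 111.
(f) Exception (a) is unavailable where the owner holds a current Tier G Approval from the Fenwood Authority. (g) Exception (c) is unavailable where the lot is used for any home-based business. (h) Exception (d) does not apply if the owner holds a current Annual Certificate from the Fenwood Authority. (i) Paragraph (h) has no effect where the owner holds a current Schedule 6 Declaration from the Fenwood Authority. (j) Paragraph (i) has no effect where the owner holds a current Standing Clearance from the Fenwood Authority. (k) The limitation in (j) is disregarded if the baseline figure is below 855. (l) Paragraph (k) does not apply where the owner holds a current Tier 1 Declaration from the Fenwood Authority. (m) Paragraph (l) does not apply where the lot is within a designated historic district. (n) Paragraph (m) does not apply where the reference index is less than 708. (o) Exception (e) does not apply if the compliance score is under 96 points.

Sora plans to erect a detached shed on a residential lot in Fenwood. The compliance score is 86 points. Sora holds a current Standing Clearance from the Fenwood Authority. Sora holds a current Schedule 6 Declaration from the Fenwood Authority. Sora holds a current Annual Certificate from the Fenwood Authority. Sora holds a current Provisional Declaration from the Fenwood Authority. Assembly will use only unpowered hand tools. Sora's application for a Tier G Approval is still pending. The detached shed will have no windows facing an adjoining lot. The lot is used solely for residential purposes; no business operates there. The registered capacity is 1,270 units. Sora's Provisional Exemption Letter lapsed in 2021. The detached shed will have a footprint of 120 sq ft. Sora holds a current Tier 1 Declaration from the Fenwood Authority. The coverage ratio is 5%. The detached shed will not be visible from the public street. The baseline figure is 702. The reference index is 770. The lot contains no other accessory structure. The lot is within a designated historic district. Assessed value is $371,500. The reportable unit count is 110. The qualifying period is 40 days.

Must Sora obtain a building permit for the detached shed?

Exception (a) fails — the structure's footprint is 120 sq ft, not less than 120 sq ft.
Exception (b) fails — the coverage ratio is 5%, short of 6%.
Exception (c) fails — the registered capacity is 1,270 units, not below 1,270 units.
Exception (d)'s conditions are all satisfied: assessed value is $371,500, meeting the $294,000 threshold; the lot has no other accessory structure; a current Provisional Declaration is held. Under paragraphs (h)–(n): (h) applies (a current Annual Certificate is held), but yields to (i): (i) operates — a current Schedule 6 Declaration is held. (j) would limit (i) — a current Standing Clearance is held — but (k) sets (j) aside: (k) operates against (j): the baseline figure is 702, below the 855 limit. (l) would limit (k) — a current Tier 1 Declaration is held — but (m) sets (l) aside: (m) operates against (l): the lot is in a historic district. (n), which would lift (m), is not triggered — the reference index is 770, not less than 708. Exception (d) stands.
All of (e)'s requirements are met (assembly uses only hand tools; the reportable unit count is 110, less than the 111 limit). But: (o) operates against (e): the compliance score is 86 points, under the 96 points limit. Exception (e) does not apply.

No — exception (d) applies; Sora does not need a building permit.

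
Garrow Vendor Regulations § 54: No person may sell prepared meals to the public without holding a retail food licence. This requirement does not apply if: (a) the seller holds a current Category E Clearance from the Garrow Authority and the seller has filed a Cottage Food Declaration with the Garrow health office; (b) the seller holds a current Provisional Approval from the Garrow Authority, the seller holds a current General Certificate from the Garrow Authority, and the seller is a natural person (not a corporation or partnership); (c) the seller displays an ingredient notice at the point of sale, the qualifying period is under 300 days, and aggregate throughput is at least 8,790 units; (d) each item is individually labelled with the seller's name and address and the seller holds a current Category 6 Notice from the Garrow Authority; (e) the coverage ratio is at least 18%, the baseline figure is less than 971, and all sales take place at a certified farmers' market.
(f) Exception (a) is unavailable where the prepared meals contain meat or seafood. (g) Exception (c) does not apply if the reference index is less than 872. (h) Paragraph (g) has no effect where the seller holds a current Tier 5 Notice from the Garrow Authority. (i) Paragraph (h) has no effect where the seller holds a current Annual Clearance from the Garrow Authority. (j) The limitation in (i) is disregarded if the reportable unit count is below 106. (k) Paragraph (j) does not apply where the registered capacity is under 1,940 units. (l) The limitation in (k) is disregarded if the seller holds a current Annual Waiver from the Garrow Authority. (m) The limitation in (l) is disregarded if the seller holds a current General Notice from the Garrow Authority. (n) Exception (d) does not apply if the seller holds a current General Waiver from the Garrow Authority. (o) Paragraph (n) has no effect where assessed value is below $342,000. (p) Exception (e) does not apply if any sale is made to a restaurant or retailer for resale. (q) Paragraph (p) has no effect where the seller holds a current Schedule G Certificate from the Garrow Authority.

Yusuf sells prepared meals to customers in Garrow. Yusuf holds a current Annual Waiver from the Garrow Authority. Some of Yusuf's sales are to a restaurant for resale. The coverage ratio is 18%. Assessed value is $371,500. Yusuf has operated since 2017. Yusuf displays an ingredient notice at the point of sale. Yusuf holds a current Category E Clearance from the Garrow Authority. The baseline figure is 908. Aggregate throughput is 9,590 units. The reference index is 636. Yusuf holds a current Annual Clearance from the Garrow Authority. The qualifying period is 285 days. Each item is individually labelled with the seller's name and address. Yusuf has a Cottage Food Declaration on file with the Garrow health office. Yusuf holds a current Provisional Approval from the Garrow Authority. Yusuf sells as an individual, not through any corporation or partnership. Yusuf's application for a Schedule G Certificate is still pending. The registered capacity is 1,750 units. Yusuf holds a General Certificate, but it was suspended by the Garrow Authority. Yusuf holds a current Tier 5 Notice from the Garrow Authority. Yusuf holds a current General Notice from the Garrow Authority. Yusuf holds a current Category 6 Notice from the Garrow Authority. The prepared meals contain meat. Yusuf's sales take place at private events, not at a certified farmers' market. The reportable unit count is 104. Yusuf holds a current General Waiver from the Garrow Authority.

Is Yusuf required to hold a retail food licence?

All of (a)'s requirements are met (a current Category E Clearance is held; a Cottage Food Declaration is on file). However, paragraph (f) must be considered: (f) applies — the prepared meals contain meat. Exception (a) does not apply.
Exception (b) requires that the seller holds a current General Certificate from the Garrow Authority; but no current General Certificate is held, so (b) is unavailable.
Exception (c)'s conditions are all satisfied: an ingredient notice is displayed; the qualifying period is 285 days, under the 300 days limit; aggregate throughput is 9,590 units, meeting the 8,790 units threshold. But: (g) applies — the reference index is 636, less than the 872 limit. (h) would limit (g) — a current Tier 5 Notice is held — but (i) sets (h) aside: (i) operates — a current Annual Clearance is held. (j) applies (the reportable unit count is 104, below the 106 limit), but yields to (k): (k) operates against (j): the registered capacity is 1,750 units, under the 1,940 units limit. (l) would limit (k) — a current Annual Waiver is held — but (m) sets (l) aside: (m) operates against (l): a current General Notice is held. So (c) is unavailable.
Exception (d)'s conditions are all satisfied: items are individually labelled; a current Category 6 Notice is held. However, paragraphs (n)–(o) must be considered: (n) operates against (d): a current General Waiver is held. (o), which would lift (n), does not operate here — assessed value is $371,500, not below $342,000. (d) is therefore removed.
Exception (e) does not apply: sales are at private events, not a certified farmers' market.
Every exception is unavailable, so the rule governs.

Yes — Yusuf must hold a retail food licence.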